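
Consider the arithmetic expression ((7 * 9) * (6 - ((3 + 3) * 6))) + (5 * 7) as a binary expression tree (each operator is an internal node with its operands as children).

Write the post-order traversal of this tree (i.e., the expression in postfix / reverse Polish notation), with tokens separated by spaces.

7 9 * 6 3 3 + 6 * - * 5 7 * +

Post-order on an expression tree gives postfix notation: for each operator, emit left operand, right operand, then the operator.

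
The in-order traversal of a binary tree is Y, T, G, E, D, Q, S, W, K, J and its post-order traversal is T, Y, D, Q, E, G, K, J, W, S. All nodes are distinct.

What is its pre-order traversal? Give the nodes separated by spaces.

S G Y T E Q D W J K

The last element of post-order is the root; it splits in-order into left and right subtrees.
Root S: left subtree has 6 nodes {Y, T, G, E, D, Q}, right has 3 {W, K, J}.
  Root G: left subtree has 2 nodes {Y, T}, right has 3 {E, D, Q}.
    Root Y: left subtree has 0 nodes { }, right has 1 {T}.
    Root E: left subtree has 0 nodes { }, right has 2 {D, Q}.
      Root Q: left subtree has 1 node {D}, right has 0 { }.
  Root W: left subtree has 0 nodes { }, right has 2 {K, J}.
    Root J: left subtree has 1 node {K}, right has 0 { }.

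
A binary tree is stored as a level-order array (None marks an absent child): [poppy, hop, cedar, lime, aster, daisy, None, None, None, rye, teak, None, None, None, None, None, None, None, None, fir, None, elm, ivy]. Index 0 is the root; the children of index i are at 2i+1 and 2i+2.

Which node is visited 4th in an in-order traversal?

rye

In-order visits the left subtree, then the node, then the right subtree.
At poppy: go left to hop.
  At hop: go left to lime.
    lime is a leaf — visit lime.
  Visit hop.
  At hop: go right to aster.
    At aster: go left to rye.
      At rye: go left to fir.
        fir is a leaf — visit fir.
      Visit rye.
      At rye: no right child.
    Visit aster.
    At aster: go right to teak.
      At teak: go left to elm.
        elm is a leaf — visit elm.
      Visit teak.
      At teak: go right to ivy.
        ivy is a leaf — visit ivy.
Visit poppy.
At poppy: go right to cedar.
  At cedar: go left to daisy.
    daisy is a leaf — visit daisy.
  Visit cedar.
  At cedar: no right child.
Full in-order sequence: lime, hop, fir, rye, aster, elm, teak, ivy, poppy, daisy, cedar.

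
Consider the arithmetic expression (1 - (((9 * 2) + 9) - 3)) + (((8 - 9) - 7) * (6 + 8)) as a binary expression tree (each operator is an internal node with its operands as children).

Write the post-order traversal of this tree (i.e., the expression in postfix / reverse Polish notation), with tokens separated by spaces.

Post-order on an expression tree gives postfix notation: for each operator, emit left operand, right operand, then the operator.

1 9 2 * 9 + 3 - - 8 9 - 7 - 6 8 + * +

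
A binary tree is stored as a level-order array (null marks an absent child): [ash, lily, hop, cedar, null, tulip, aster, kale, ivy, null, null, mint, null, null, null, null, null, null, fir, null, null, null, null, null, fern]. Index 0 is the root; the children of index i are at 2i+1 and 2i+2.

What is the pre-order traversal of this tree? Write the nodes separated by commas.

ash, lily, cedar, kale, ivy, fir, hop, tulip, mint, fern, aster

Pre-order visits the node, then its left subtree, then its right subtree.
Visit ash.
At ash: go left to lily.
  Visit lily.
  At lily: go left to cedar.
    Visit cedar.
    At cedar: go left to kale.
      kale is a leaf — visit kale.
    At cedar: go right to ivy.
      Visit ivy.
      At ivy: no left child.
      At ivy: go right to fir.
        fir is a leaf — visit fir.
  At lily: no right child.
At ash: go right to hop.
  Visit hop.
  At hop: go left to tulip.
    Visit tulip.
    At tulip: go left to mint.
      Visit mint.
      At mint: no left child.
      At mint: go right to fern.
        fern is a leaf — visit fern.
    At tulip: no right child.
  At hop: go right to aster.
    aster is a leaf — visit aster.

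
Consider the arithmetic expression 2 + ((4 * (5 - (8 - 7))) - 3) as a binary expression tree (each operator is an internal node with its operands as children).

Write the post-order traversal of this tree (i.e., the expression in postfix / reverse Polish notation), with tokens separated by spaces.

2 4 5 8 7 - - * 3 - +

Post-order on an expression tree gives postfix notation: for each operator, emit left operand, right operand, then the operator.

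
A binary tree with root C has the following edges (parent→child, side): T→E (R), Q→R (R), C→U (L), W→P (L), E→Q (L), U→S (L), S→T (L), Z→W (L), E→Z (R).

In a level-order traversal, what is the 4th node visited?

T

Level-order visits nodes level by level from the root, left to right within each level.
Level 0: C
Level 1: U
Level 2: S
Level 3: T
Level 4: E
Level 5: Q, Z
Level 6: R, W
Level 7: P
Full level-order sequence: C, U, S, T, E, Q, Z, R, W, P.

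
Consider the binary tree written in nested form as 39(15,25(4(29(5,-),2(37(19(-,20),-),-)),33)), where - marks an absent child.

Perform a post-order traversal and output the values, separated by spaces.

Post-order visits the left subtree, then the right subtree, then the node.
At 39: go left to 15.
  15 is a leaf — visit 15.
At 39: go right to 25.
  At 25: go left to 4.
    At 4: go left to 29.
      At 29: go left to 5.
        5 is a leaf — visit 5.
      At 29: no right child.
      Visit 29.
    At 4: go right to 2.
      At 2: go left to 37.
        At 37: go left to 19.
          At 19: no left child.
          At 19: go right to 20.
            20 is a leaf — visit 20.
          Visit 19.
        At 37: no right child.
        Visit 37.
      At 2: no right child.
      Visit 2.
    Visit 4.
  At 25: go right to 33.
    33 is a leaf — visit 33.
  Visit 25.
Visit 39.

15 5 29 20 19 37 2 4 33 25 39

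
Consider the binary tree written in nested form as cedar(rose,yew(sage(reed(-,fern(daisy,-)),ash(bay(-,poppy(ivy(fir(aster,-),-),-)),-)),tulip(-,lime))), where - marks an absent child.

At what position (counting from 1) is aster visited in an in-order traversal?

8

In-order visits the left subtree, then the node, then the right subtree.
At cedar: go left to rose.
  rose is a leaf — visit rose.
Visit cedar.
At cedar: go right to yew.
  At yew: go left to sage.
    At sage: go left to reed.
      At reed: no left child.
      Visit reed.
      At reed: go right to fern.
        At fern: go left to daisy.
          daisy is a leaf — visit daisy.
        Visit fern.
        At fern: no right child.
    Visit sage.
    At sage: go right to ash.
      At ash: go left to bay.
        At bay: no left child.
        Visit bay.
        At bay: go right to poppy.
          At poppy: go left to ivy.
            At ivy: go left to fir.
              At fir: go left to aster.
                aster is a leaf — visit aster.
              Visit fir.
              At fir: no right child.
            Visit ivy.
            At ivy: no right child.
          Visit poppy.
          At poppy: no right child.
      Visit ash.
      At ash: no right child.
  Visit yew.
  At yew: go right to tulip.
    At tulip: no left child.
    Visit tulip.
    At tulip: go right to lime.
      lime is a leaf — visit lime.
Full in-order sequence: rose, cedar, reed, daisy, fern, sage, bay, aster, fir, ivy, poppy, ash, yew, tulip, lime.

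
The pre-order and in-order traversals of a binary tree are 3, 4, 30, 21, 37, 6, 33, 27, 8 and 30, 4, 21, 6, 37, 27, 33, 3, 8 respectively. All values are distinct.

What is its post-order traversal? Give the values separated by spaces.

30 6 27 33 37 21 4 8 3

The first element of pre-order is the root; it splits in-order into left and right subtrees.
Root 3: left subtree has 7 nodes {30, 4, 21, 6, 37, 27, 33}, right has 1 {8}.
  Root 4: left subtree has 1 node {30}, right has 5 {21, 6, 37, 27, 33}.
    Root 21: left subtree has 0 nodes { }, right has 4 {6, 37, 27, 33}.
      Root 37: left subtree has 1 node {6}, right has 2 {27, 33}.
        Root 33: left subtree has 1 node {27}, right has 0 { }.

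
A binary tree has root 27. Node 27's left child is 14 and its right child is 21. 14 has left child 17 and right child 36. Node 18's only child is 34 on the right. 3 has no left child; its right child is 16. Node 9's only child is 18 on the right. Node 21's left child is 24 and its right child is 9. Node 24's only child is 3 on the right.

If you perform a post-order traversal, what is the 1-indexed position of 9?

9

Post-order visits the left subtree, then the right subtree, then the node.
At 27: go left to 14.
  At 14: go left to 17.
    17 is a leaf — visit 17.
  At 14: go right to 36.
    36 is a leaf — visit 36.
  Visit 14.
At 27: go right to 21.
  At 21: go left to 24.
    At 24: no left child.
    At 24: go right to 3.
      At 3: no left child.
      At 3: go right to 16.
        16 is a leaf — visit 16.
      Visit 3.
    Visit 24.
  At 21: go right to 9.
    At 9: no left child.
    At 9: go right to 18.
      At 18: no left child.
      At 18: go right to 34.
        34 is a leaf — visit 34.
      Visit 18.
    Visit 9.
  Visit 21.
Visit 27.
Full post-order sequence: 17, 36, 14, 16, 3, 24, 34, 18, 9, 21, 27.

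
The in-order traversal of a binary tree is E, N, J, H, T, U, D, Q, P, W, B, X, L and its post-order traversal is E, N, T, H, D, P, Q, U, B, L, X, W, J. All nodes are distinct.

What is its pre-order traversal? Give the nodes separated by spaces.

The last element of post-order is the root; it splits in-order into left and right subtrees.
Root J: left subtree has 2 nodes {E, N}, right has 10 {H, T, U, D, Q, P, W, B, X, L}.
  Root N: left subtree has 1 node {E}, right has 0 { }.
  Root W: left subtree has 6 nodes {H, T, U, D, Q, P}, right has 3 {B, X, L}.
    Root U: left subtree has 2 nodes {H, T}, right has 3 {D, Q, P}.
      Root H: left subtree has 0 nodes { }, right has 1 {T}.
      Root Q: left subtree has 1 node {D}, right has 1 {P}.
    Root X: left subtree has 1 node {B}, right has 1 {L}.

J N E W U H T Q D P X B L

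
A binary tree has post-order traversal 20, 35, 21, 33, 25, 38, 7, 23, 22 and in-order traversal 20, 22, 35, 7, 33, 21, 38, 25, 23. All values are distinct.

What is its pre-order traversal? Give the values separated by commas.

The last element of post-order is the root; it splits in-order into left and right subtrees.
Root 22: left subtree has 1 node {20}, right has 7 {35, 7, 33, 21, 38, 25, 23}.
  Root 23: left subtree has 6 nodes {35, 7, 33, 21, 38, 25}, right has 0 { }.
    Root 7: left subtree has 1 node {35}, right has 4 {33, 21, 38, 25}.
      Root 38: left subtree has 2 nodes {33, 21}, right has 1 {25}.
        Root 33: left subtree has 0 nodes { }, right has 1 {21}.

22, 20, 23, 7, 35, 38, 33, 21, 25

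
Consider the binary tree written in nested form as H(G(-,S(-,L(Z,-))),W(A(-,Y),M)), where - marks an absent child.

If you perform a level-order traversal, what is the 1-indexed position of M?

Level-order visits nodes level by level from the root, left to right within each level.
Level 0: H
Level 1: G, W
Level 2: S, A, M
Level 3: L, Y
Level 4: Z
Full level-order sequence: H, G, W, S, A, M, L, Y, Z.

6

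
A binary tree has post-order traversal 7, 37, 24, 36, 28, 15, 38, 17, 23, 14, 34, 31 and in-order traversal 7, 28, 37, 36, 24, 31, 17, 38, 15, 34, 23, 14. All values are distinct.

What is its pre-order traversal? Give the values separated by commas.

31, 28, 7, 36, 37, 24, 34, 17, 38, 15, 14, 23

The last element of post-order is the root; it splits in-order into left and right subtrees.
Root 31: left subtree has 5 nodes {7, 28, 37, 36, 24}, right has 6 {17, 38, 15, 34, 23, 14}.
  Root 28: left subtree has 1 node {7}, right has 3 {37, 36, 24}.
    Root 36: left subtree has 1 node {37}, right has 1 {24}.
  Root 34: left subtree has 3 nodes {17, 38, 15}, right has 2 {23, 14}.
    Root 17: left subtree has 0 nodes { }, right has 2 {38, 15}.
      Root 38: left subtree has 0 nodes { }, right has 1 {15}.
    Root 14: left subtree has 1 node {23}, right has 0 { }.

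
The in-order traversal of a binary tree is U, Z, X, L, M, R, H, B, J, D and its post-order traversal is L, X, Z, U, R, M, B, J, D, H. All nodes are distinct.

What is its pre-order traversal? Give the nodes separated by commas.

The last element of post-order is the root; it splits in-order into left and right subtrees.
Root H: left subtree has 6 nodes {U, Z, X, L, M, R}, right has 3 {B, J, D}.
  Root M: left subtree has 4 nodes {U, Z, X, L}, right has 1 {R}.
    Root U: left subtree has 0 nodes { }, right has 3 {Z, X, L}.
      Root Z: left subtree has 0 nodes { }, right has 2 {X, L}.
        Root X: left subtree has 0 nodes { }, right has 1 {L}.
  Root D: left subtree has 2 nodes {B, J}, right has 0 { }.
    Root J: left subtree has 1 node {B}, right has 0 { }.

H, M, U, Z, X, L, R, D, J, B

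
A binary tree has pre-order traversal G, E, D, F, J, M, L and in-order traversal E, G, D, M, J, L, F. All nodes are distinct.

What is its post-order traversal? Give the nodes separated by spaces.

E M L J F D G

The first element of pre-order is the root; it splits in-order into left and right subtrees.
Root G: left subtree has 1 node {E}, right has 5 {D, M, J, L, F}.
  Root D: left subtree has 0 nodes { }, right has 4 {M, J, L, F}.
    Root F: left subtree has 3 nodes {M, J, L}, right has 0 { }.
      Root J: left subtree has 1 node {M}, right has 1 {L}.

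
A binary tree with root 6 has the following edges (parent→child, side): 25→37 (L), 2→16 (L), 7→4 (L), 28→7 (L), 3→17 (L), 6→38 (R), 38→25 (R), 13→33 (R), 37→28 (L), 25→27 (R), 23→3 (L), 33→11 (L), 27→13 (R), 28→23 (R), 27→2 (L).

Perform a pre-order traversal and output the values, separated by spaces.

Pre-order visits the node, then its left subtree, then its right subtree.
Visit 6.
At 6: no left child.
At 6: go right to 38.
  Visit 38.
  At 38: no left child.
  At 38: go right to 25.
    Visit 25.
    At 25: go left to 37.
      Visit 37.
      At 37: go left to 28.
        Visit 28.
        At 28: go left to 7.
          Visit 7.
          At 7: go left to 4.
            4 is a leaf — visit 4.
          At 7: no right child.
        At 28: go right to 23.
          Visit 23.
          At 23: go left to 3.
            Visit 3.
            At 3: go left to 17.
              17 is a leaf — visit 17.
            At 3: no right child.
          At 23: no right child.
      At 37: no right child.
    At 25: go right to 27.
      Visit 27.
      At 27: go left to 2.
        Visit 2.
        At 2: go left to 16.
          16 is a leaf — visit 16.
        At 2: no right child.
      At 27: go right to 13.
        Visit 13.
        At 13: no left child.
        At 13: go right to 33.
          Visit 33.
          At 33: go left to 11.
            11 is a leaf — visit 11.
          At 33: no right child.

6 38 25 37 28 7 4 23 3 17 27 2 16 13 33 11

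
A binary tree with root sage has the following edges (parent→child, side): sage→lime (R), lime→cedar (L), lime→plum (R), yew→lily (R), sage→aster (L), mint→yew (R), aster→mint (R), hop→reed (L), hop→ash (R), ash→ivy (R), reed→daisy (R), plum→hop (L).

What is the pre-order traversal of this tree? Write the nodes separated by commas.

sage, aster, mint, yew, lily, lime, cedar, plum, hop, reed, daisy, ash, ivy

Pre-order visits the node, then its left subtree, then its right subtree.
Visit sage.
At sage: go left to aster.
  Visit aster.
  At aster: no left child.
  At aster: go right to mint.
    Visit mint.
    At mint: no left child.
    At mint: go right to yew.
      Visit yew.
      At yew: no left child.
      At yew: go right to lily.
        lily is a leaf — visit lily.
At sage: go right to lime.
  Visit lime.
  At lime: go left to cedar.
    cedar is a leaf — visit cedar.
  At lime: go right to plum.
    Visit plum.
    At plum: go left to hop.
      Visit hop.
      At hop: go left to reed.
        Visit reed.
        At reed: no left child.
        At reed: go right to daisy.
          daisy is a leaf — visit daisy.
      At hop: go right to ash.
        Visit ash.
        At ash: no left child.
        At ash: go right to ivy.
          ivy is a leaf — visit ivy.
    At plum: no right child.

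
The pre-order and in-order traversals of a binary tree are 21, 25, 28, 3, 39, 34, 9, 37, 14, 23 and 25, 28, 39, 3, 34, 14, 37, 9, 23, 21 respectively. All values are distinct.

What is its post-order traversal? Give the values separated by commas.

The first element of pre-order is the root; it splits in-order into left and right subtrees.
Root 21: left subtree has 9 nodes {25, 28, 39, 3, 34, 14, 37, 9, 23}, right has 0 { }.
  Root 25: left subtree has 0 nodes { }, right has 8 {28, 39, 3, 34, 14, 37, 9, 23}.
    Root 28: left subtree has 0 nodes { }, right has 7 {39, 3, 34, 14, 37, 9, 23}.
      Root 3: left subtree has 1 node {39}, right has 5 {34, 14, 37, 9, 23}.
        Root 34: left subtree has 0 nodes { }, right has 4 {14, 37, 9, 23}.
          Root 9: left subtree has 2 nodes {14, 37}, right has 1 {23}.
            Root 37: left subtree has 1 node {14}, right has 0 { }.

39, 14, 37, 23, 9, 34, 3, 28, 25, 21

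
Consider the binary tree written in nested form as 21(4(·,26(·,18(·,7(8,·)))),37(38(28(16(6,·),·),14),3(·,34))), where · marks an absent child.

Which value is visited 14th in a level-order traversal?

6

Level-order visits nodes level by level from the root, left to right within each level.
Level 0: 21
Level 1: 4, 37
Level 2: 26, 38, 3
Level 3: 18, 28, 14, 34
Level 4: 7, 16
Level 5: 8, 6
Full level-order sequence: 21, 4, 37, 26, 38, 3, 18, 28, 14, 34, 7, 16, 8, 6.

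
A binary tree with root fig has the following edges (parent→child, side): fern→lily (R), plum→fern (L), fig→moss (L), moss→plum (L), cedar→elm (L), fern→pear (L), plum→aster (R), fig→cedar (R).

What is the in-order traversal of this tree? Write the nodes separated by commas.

In-order visits the left subtree, then the node, then the right subtree.
At fig: go left to moss.
  At moss: go left to plum.
    At plum: go left to fern.
      At fern: go left to pear.
        pear is a leaf — visit pear.
      Visit fern.
      At fern: go right to lily.
        lily is a leaf — visit lily.
    Visit plum.
    At plum: go right to aster.
      aster is a leaf — visit aster.
  Visit moss.
  At moss: no right child.
Visit fig.
At fig: go right to cedar.
  At cedar: go left to elm.
    elm is a leaf — visit elm.
  Visit cedar.
  At cedar: no right child.

pear, fern, lily, plum, aster, moss, fig, elm, cedar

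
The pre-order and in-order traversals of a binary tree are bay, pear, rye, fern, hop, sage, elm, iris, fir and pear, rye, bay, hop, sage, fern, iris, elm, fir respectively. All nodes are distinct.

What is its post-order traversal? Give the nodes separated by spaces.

rye pear sage hop iris fir elm fern bay

The first element of pre-order is the root; it splits in-order into left and right subtrees.
Root bay: left subtree has 2 nodes {pear, rye}, right has 6 {hop, sage, fern, iris, elm, fir}.
  Root pear: left subtree has 0 nodes { }, right has 1 {rye}.
  Root fern: left subtree has 2 nodes {hop, sage}, right has 3 {iris, elm, fir}.
    Root hop: left subtree has 0 nodes { }, right has 1 {sage}.
    Root elm: left subtree has 1 node {iris}, right has 1 {fir}.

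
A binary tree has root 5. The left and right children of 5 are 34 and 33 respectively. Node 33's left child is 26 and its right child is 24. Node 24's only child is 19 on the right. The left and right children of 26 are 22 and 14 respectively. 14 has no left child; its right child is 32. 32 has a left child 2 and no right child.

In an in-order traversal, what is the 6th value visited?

In-order visits the left subtree, then the node, then the right subtree.
At 5: go left to 34.
  34 is a leaf — visit 34.
Visit 5.
At 5: go right to 33.
  At 33: go left to 26.
    At 26: go left to 22.
      22 is a leaf — visit 22.
    Visit 26.
    At 26: go right to 14.
      At 14: no left child.
      Visit 14.
      At 14: go right to 32.
        At 32: go left to 2.
          2 is a leaf — visit 2.
        Visit 32.
        At 32: no right child.
  Visit 33.
  At 33: go right to 24.
    At 24: no left child.
    Visit 24.
    At 24: go right to 19.
      19 is a leaf — visit 19.
Full in-order sequence: 34, 5, 22, 26, 14, 2, 32, 33, 24, 19.

2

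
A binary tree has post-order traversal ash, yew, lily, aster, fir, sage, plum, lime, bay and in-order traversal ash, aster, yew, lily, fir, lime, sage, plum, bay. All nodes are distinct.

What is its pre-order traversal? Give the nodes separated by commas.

bay, lime, fir, aster, ash, lily, yew, plum, sage

The last element of post-order is the root; it splits in-order into left and right subtrees.
Root bay: left subtree has 8 nodes {ash, aster, yew, lily, fir, lime, sage, plum}, right has 0 { }.
  Root lime: left subtree has 5 nodes {ash, aster, yew, lily, fir}, right has 2 {sage, plum}.
    Root fir: left subtree has 4 nodes {ash, aster, yew, lily}, right has 0 { }.
      Root aster: left subtree has 1 node {ash}, right has 2 {yew, lily}.
        Root lily: left subtree has 1 node {yew}, right has 0 { }.
    Root plum: left subtree has 1 node {sage}, right has 0 { }.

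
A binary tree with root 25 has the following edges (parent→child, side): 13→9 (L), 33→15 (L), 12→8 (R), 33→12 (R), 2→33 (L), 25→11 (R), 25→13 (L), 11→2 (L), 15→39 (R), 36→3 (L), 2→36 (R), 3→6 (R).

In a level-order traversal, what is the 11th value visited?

Level-order visits nodes level by level from the root, left to right within each level.
Level 0: 25
Level 1: 13, 11
Level 2: 9, 2
Level 3: 33, 36
Level 4: 15, 12, 3
Level 5: 39, 8, 6
Full level-order sequence: 25, 13, 11, 9, 2, 33, 36, 15, 12, 3, 39, 8, 6.

39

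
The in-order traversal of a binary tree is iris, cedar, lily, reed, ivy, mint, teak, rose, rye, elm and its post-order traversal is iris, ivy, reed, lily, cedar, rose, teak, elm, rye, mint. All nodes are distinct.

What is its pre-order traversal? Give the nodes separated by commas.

The last element of post-order is the root; it splits in-order into left and right subtrees.
Root mint: left subtree has 5 nodes {iris, cedar, lily, reed, ivy}, right has 4 {teak, rose, rye, elm}.
  Root cedar: left subtree has 1 node {iris}, right has 3 {lily, reed, ivy}.
    Root lily: left subtree has 0 nodes { }, right has 2 {reed, ivy}.
      Root reed: left subtree has 0 nodes { }, right has 1 {ivy}.
  Root rye: left subtree has 2 nodes {teak, rose}, right has 1 {elm}.
    Root teak: left subtree has 0 nodes { }, right has 1 {rose}.

mint, cedar, iris, lily, reed, ivy, rye, teak, rose, elm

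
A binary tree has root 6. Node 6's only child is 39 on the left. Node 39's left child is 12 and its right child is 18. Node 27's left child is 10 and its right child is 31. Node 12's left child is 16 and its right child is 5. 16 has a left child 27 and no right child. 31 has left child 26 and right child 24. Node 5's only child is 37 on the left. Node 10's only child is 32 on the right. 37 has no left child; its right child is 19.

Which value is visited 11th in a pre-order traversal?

Pre-order visits the node, then its left subtree, then its right subtree.
Visit 6.
At 6: go left to 39.
  Visit 39.
  At 39: go left to 12.
    Visit 12.
    At 12: go left to 16.
      Visit 16.
      At 16: go left to 27.
        Visit 27.
        At 27: go left to 10.
          Visit 10.
          At 10: no left child.
          At 10: go right to 32.
            32 is a leaf — visit 32.
        At 27: go right to 31.
          Visit 31.
          At 31: go left to 26.
            26 is a leaf — visit 26.
          At 31: go right to 24.
            24 is a leaf — visit 24.
      At 16: no right child.
    At 12: go right to 5.
      Visit 5.
      At 5: go left to 37.
        Visit 37.
        At 37: no left child.
        At 37: go right to 19.
          19 is a leaf — visit 19.
      At 5: no right child.
  At 39: go right to 18.
    18 is a leaf — visit 18.
At 6: no right child.
Full pre-order sequence: 6, 39, 12, 16, 27, 10, 32, 31, 26, 24, 5, 37, 19, 18.

5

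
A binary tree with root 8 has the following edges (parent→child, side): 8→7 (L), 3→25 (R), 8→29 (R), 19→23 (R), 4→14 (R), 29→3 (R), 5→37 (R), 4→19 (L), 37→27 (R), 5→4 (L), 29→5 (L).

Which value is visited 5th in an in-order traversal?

In-order visits the left subtree, then the node, then the right subtree.
At 8: go left to 7.
  7 is a leaf — visit 7.
Visit 8.
At 8: go right to 29.
  At 29: go left to 5.
    At 5: go left to 4.
      At 4: go left to 19.
        At 19: no left child.
        Visit 19.
        At 19: go right to 23.
          23 is a leaf — visit 23.
      Visit 4.
      At 4: go right to 14.
        14 is a leaf — visit 14.
    Visit 5.
    At 5: go right to 37.
      At 37: no left child.
      Visit 37.
      At 37: go right to 27.
        27 is a leaf — visit 27.
  Visit 29.
  At 29: go right to 3.
    At 3: no left child.
    Visit 3.
    At 3: go right to 25.
      25 is a leaf — visit 25.
Full in-order sequence: 7, 8, 19, 23, 4, 14, 5, 37, 27, 29, 3, 25.

4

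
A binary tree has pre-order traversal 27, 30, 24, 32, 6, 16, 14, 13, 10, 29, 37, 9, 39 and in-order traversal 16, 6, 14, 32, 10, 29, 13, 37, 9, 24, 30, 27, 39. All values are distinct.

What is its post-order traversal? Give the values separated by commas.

16, 14, 6, 29, 10, 9, 37, 13, 32, 24, 30, 39, 27

The first element of pre-order is the root; it splits in-order into left and right subtrees.
Root 27: left subtree has 11 nodes {16, 6, 14, 32, 10, 29, 13, 37, 9, 24, 30}, right has 1 {39}.
  Root 30: left subtree has 10 nodes {16, 6, 14, 32, 10, 29, 13, 37, 9, 24}, right has 0 { }.
    Root 24: left subtree has 9 nodes {16, 6, 14, 32, 10, 29, 13, 37, 9}, right has 0 { }.
      Root 32: left subtree has 3 nodes {16, 6, 14}, right has 5 {10, 29, 13, 37, 9}.
        Root 6: left subtree has 1 node {16}, right has 1 {14}.
        Root 13: left subtree has 2 nodes {10, 29}, right has 2 {37, 9}.
          Root 10: left subtree has 0 nodes { }, right has 1 {29}.
          Root 37: left subtree has 0 nodes { }, right has 1 {9}.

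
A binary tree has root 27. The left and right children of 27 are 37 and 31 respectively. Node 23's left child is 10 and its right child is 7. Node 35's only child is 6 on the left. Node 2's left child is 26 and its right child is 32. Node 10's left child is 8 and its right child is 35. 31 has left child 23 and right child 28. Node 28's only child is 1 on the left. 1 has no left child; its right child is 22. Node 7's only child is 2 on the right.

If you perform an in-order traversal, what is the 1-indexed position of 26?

9

In-order visits the left subtree, then the node, then the right subtree.
At 27: go left to 37.
  37 is a leaf — visit 37.
Visit 27.
At 27: go right to 31.
  At 31: go left to 23.
    At 23: go left to 10.
      At 10: go left to 8.
        8 is a leaf — visit 8.
      Visit 10.
      At 10: go right to 35.
        At 35: go left to 6.
          6 is a leaf — visit 6.
        Visit 35.
        At 35: no right child.
    Visit 23.
    At 23: go right to 7.
      At 7: no left child.
      Visit 7.
      At 7: go right to 2.
        At 2: go left to 26.
          26 is a leaf — visit 26.
        Visit 2.
        At 2: go right to 32.
          32 is a leaf — visit 32.
  Visit 31.
  At 31: go right to 28.
    At 28: go left to 1.
      At 1: no left child.
      Visit 1.
      At 1: go right to 22.
        22 is a leaf — visit 22.
    Visit 28.
    At 28: no right child.
Full in-order sequence: 37, 27, 8, 10, 6, 35, 23, 7, 26, 2, 32, 31, 1, 22, 28.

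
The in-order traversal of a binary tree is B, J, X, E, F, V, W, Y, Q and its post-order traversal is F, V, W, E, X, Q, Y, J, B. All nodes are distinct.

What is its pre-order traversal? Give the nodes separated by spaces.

The last element of post-order is the root; it splits in-order into left and right subtrees.
Root B: left subtree has 0 nodes { }, right has 8 {J, X, E, F, V, W, Y, Q}.
  Root J: left subtree has 0 nodes { }, right has 7 {X, E, F, V, W, Y, Q}.
    Root Y: left subtree has 5 nodes {X, E, F, V, W}, right has 1 {Q}.
      Root X: left subtree has 0 nodes { }, right has 4 {E, F, V, W}.
        Root E: left subtree has 0 nodes { }, right has 3 {F, V, W}.
          Root W: left subtree has 2 nodes {F, V}, right has 0 { }.
            Root V: left subtree has 1 node {F}, right has 0 { }.

B J Y X E W V F Q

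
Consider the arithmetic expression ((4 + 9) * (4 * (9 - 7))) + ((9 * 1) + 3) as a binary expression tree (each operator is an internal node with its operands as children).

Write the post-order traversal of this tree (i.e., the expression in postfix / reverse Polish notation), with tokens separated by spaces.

Post-order on an expression tree gives postfix notation: for each operator, emit left operand, right operand, then the operator.

4 9 + 4 9 7 - * * 9 1 * 3 + +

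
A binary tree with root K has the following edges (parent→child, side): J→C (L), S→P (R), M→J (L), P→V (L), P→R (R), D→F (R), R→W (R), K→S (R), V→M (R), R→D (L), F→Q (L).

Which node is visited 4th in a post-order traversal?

V

Post-order visits the left subtree, then the right subtree, then the node.
At K: no left child.
At K: go right to S.
  At S: no left child.
  At S: go right to P.
    At P: go left to V.
      At V: no left child.
      At V: go right to M.
        At M: go left to J.
          At J: go left to C.
            C is a leaf — visit C.
          At J: no right child.
          Visit J.
        At M: no right child.
        Visit M.
      Visit V.
    At P: go right to R.
      At R: go left to D.
        At D: no left child.
        At D: go right to F.
          At F: go left to Q.
            Q is a leaf — visit Q.
          At F: no right child.
          Visit F.
        Visit D.
      At R: go right to W.
        W is a leaf — visit W.
      Visit R.
    Visit P.
  Visit S.
Visit K.
Full post-order sequence: C, J, M, V, Q, F, D, W, R, P, S, K.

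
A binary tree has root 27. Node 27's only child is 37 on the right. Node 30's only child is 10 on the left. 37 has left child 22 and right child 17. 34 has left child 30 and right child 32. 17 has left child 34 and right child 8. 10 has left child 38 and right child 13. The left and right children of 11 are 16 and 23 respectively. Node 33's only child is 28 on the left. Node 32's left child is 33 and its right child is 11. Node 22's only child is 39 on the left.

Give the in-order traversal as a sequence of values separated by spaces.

27 39 22 37 38 10 13 30 34 28 33 32 16 11 23 17 8

In-order visits the left subtree, then the node, then the right subtree.
At 27: no left child.
Visit 27.
At 27: go right to 37.
  At 37: go left to 22.
    At 22: go left to 39.
      39 is a leaf — visit 39.
    Visit 22.
    At 22: no right child.
  Visit 37.
  At 37: go right to 17.
    At 17: go left to 34.
      At 34: go left to 30.
        At 30: go left to 10.
          At 10: go left to 38.
            38 is a leaf — visit 38.
          Visit 10.
          At 10: go right to 13.
            13 is a leaf — visit 13.
        Visit 30.
        At 30: no right child.
      Visit 34.
      At 34: go right to 32.
        At 32: go left to 33.
          At 33: go left to 28.
            28 is a leaf — visit 28.
          Visit 33.
          At 33: no right child.
        Visit 32.
        At 32: go right to 11.
          At 11: go left to 16.
            16 is a leaf — visit 16.
          Visit 11.
          At 11: go right to 23.
            23 is a leaf — visit 23.
    Visit 17.
    At 17: go right to 8.
      8 is a leaf — visit 8.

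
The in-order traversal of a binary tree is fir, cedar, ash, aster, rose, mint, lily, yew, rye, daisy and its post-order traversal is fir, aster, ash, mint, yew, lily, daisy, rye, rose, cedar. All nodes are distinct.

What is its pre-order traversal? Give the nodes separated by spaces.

The last element of post-order is the root; it splits in-order into left and right subtrees.
Root cedar: left subtree has 1 node {fir}, right has 8 {ash, aster, rose, mint, lily, yew, rye, daisy}.
  Root rose: left subtree has 2 nodes {ash, aster}, right has 5 {mint, lily, yew, rye, daisy}.
    Root ash: left subtree has 0 nodes { }, right has 1 {aster}.
    Root rye: left subtree has 3 nodes {mint, lily, yew}, right has 1 {daisy}.
      Root lily: left subtree has 1 node {mint}, right has 1 {yew}.

cedar fir rose ash aster rye lily mint yew daisy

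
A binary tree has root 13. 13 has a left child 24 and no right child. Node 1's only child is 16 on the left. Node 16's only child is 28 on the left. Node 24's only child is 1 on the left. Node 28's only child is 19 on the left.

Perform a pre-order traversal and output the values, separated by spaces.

13 24 1 16 28 19

Pre-order visits the node, then its left subtree, then its right subtree.
Visit 13.
At 13: go left to 24.
  Visit 24.
  At 24: go left to 1.
    Visit 1.
    At 1: go left to 16.
      Visit 16.
      At 16: go left to 28.
        Visit 28.
        At 28: go left to 19.
          19 is a leaf — visit 19.
        At 28: no right child.
      At 16: no right child.
    At 1: no right child.
  At 24: no right child.
At 13: no right child.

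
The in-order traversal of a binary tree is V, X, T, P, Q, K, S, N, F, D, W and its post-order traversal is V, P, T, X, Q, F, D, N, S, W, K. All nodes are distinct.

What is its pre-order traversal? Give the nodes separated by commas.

K, Q, X, V, T, P, W, S, N, D, F

The last element of post-order is the root; it splits in-order into left and right subtrees.
Root K: left subtree has 5 nodes {V, X, T, P, Q}, right has 5 {S, N, F, D, W}.
  Root Q: left subtree has 4 nodes {V, X, T, P}, right has 0 { }.
    Root X: left subtree has 1 node {V}, right has 2 {T, P}.
      Root T: left subtree has 0 nodes { }, right has 1 {P}.
  Root W: left subtree has 4 nodes {S, N, F, D}, right has 0 { }.
    Root S: left subtree has 0 nodes { }, right has 3 {N, F, D}.
      Root N: left subtree has 0 nodes { }, right has 2 {F, D}.
        Root D: left subtree has 1 node {F}, right has 0 { }.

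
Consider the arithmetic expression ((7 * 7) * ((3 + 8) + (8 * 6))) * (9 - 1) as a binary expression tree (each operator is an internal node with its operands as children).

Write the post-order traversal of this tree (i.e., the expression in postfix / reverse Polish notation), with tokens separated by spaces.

Post-order on an expression tree gives postfix notation: for each operator, emit left operand, right operand, then the operator.

7 7 * 3 8 + 8 6 * + * 9 1 - *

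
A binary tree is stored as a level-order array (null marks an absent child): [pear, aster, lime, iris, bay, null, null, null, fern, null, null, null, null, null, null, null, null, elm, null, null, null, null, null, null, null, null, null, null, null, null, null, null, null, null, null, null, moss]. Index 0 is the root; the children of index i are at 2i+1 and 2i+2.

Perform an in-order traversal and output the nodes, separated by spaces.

iris elm moss fern aster bay pear lime

In-order visits the left subtree, then the node, then the right subtree.
At pear: go left to aster.
  At aster: go left to iris.
    At iris: no left child.
    Visit iris.
    At iris: go right to fern.
      At fern: go left to elm.
        At elm: no left child.
        Visit elm.
        At elm: go right to moss.
          moss is a leaf — visit moss.
      Visit fern.
      At fern: no right child.
  Visit aster.
  At aster: go right to bay.
    bay is a leaf — visit bay.
Visit pear.
At pear: go right to lime.
  lime is a leaf — visit lime.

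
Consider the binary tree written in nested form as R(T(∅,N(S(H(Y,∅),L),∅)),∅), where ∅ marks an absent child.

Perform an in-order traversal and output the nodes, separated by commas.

In-order visits the left subtree, then the node, then the right subtree.
At R: go left to T.
  At T: no left child.
  Visit T.
  At T: go right to N.
    At N: go left to S.
      At S: go left to H.
        At H: go left to Y.
          Y is a leaf — visit Y.
        Visit H.
        At H: no right child.
      Visit S.
      At S: go right to L.
        L is a leaf — visit L.
    Visit N.
    At N: no right child.
Visit R.
At R: no right child.

T, Y, H, S, L, N, R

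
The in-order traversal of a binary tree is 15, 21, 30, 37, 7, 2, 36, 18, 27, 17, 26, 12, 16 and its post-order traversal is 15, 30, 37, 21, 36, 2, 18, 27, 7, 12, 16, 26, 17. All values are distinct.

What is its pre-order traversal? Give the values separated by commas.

The last element of post-order is the root; it splits in-order into left and right subtrees.
Root 17: left subtree has 9 nodes {15, 21, 30, 37, 7, 2, 36, 18, 27}, right has 3 {26, 12, 16}.
  Root 7: left subtree has 4 nodes {15, 21, 30, 37}, right has 4 {2, 36, 18, 27}.
    Root 21: left subtree has 1 node {15}, right has 2 {30, 37}.
      Root 37: left subtree has 1 node {30}, right has 0 { }.
    Root 27: left subtree has 3 nodes {2, 36, 18}, right has 0 { }.
      Root 18: left subtree has 2 nodes {2, 36}, right has 0 { }.
        Root 2: left subtree has 0 nodes { }, right has 1 {36}.
  Root 26: left subtree has 0 nodes { }, right has 2 {12, 16}.
    Root 16: left subtree has 1 node {12}, right has 0 { }.

17, 7, 21, 15, 37, 30, 27, 18, 2, 36, 26, 16, 12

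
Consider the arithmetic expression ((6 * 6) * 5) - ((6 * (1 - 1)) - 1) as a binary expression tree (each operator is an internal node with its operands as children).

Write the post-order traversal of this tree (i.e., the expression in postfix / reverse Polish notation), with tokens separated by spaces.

Post-order on an expression tree gives postfix notation: for each operator, emit left operand, right operand, then the operator.

6 6 * 5 * 6 1 1 - * 1 - -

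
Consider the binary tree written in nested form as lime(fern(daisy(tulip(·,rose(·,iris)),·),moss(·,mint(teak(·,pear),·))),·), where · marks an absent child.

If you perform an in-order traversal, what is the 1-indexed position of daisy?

4

In-order visits the left subtree, then the node, then the right subtree.
At lime: go left to fern.
  At fern: go left to daisy.
    At daisy: go left to tulip.
      At tulip: no left child.
      Visit tulip.
      At tulip: go right to rose.
        At rose: no left child.
        Visit rose.
        At rose: go right to iris.
          iris is a leaf — visit iris.
    Visit daisy.
    At daisy: no right child.
  Visit fern.
  At fern: go right to moss.
    At moss: no left child.
    Visit moss.
    At moss: go right to mint.
      At mint: go left to teak.
        At teak: no left child.
        Visit teak.
        At teak: go right to pear.
          pear is a leaf — visit pear.
      Visit mint.
      At mint: no right child.
Visit lime.
At lime: no right child.
Full in-order sequence: tulip, rose, iris, daisy, fern, moss, teak, pear, mint, lime.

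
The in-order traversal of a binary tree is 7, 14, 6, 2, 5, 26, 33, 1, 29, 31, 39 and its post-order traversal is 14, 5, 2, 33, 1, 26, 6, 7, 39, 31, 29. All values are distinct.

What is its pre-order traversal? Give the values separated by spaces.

29 7 6 14 26 2 5 1 33 31 39

The last element of post-order is the root; it splits in-order into left and right subtrees.
Root 29: left subtree has 8 nodes {7, 14, 6, 2, 5, 26, 33, 1}, right has 2 {31, 39}.
  Root 7: left subtree has 0 nodes { }, right has 7 {14, 6, 2, 5, 26, 33, 1}.
    Root 6: left subtree has 1 node {14}, right has 5 {2, 5, 26, 33, 1}.
      Root 26: left subtree has 2 nodes {2, 5}, right has 2 {33, 1}.
        Root 2: left subtree has 0 nodes { }, right has 1 {5}.
        Root 1: left subtree has 1 node {33}, right has 0 { }.
  Root 31: left subtree has 0 nodes { }, right has 1 {39}.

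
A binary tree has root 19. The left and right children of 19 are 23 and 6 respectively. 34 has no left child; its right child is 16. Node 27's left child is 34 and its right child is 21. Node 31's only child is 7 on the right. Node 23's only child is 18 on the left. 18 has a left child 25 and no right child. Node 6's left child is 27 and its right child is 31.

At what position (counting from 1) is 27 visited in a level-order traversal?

Level-order visits nodes level by level from the root, left to right within each level.
Level 0: 19
Level 1: 23, 6
Level 2: 18, 27, 31
Level 3: 25, 34, 21, 7
Level 4: 16
Full level-order sequence: 19, 23, 6, 18, 27, 31, 25, 34, 21, 7, 16.

5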